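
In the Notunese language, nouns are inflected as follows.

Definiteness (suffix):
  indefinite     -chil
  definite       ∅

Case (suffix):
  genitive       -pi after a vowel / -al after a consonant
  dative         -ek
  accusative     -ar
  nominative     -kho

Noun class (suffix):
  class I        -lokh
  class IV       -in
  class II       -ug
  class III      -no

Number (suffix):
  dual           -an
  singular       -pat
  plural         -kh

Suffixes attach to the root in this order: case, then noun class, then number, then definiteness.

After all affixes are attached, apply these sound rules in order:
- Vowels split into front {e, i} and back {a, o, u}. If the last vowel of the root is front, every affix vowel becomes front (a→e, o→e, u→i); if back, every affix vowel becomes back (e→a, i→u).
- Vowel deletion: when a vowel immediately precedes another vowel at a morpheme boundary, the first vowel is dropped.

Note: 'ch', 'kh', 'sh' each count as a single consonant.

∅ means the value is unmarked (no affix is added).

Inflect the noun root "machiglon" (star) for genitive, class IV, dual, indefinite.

Attach case genitive -al (after consonant 'n') → machiglonal.
Attach noun class class IV -in → machiglonalin.
Attach number dual -an → machiglonalinan.
Attach definiteness indefinite -chil → machiglonalinanchil.
Apply vowel harmony: machiglonalinanchil → machiglonalunanchul.
Vowel deletion: no change.

machiglonalunanchul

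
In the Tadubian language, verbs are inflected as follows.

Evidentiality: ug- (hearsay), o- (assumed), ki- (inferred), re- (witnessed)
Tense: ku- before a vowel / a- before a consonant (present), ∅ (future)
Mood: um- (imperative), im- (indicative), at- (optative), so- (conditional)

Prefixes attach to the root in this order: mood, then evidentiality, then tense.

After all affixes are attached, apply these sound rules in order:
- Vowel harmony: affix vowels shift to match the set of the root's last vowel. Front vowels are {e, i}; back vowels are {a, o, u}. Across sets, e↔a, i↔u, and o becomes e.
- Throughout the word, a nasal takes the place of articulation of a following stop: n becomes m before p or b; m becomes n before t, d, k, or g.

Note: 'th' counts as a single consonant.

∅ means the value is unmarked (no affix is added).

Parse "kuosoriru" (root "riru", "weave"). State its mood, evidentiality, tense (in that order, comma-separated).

Segment: ku-o-so-riru.
mood: so- → conditional.
evidentiality: o- → assumed.
tense: ku/a- → present.

conditional, assumed, present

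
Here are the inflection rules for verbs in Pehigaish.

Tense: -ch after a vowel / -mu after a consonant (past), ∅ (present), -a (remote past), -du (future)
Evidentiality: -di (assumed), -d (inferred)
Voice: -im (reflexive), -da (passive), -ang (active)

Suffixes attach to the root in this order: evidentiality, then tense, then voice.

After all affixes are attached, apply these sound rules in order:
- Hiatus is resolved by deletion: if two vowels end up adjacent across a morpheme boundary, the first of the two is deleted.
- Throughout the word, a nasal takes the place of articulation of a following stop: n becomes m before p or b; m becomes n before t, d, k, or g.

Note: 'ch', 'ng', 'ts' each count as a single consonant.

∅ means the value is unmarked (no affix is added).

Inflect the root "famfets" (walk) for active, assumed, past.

famfetsdichang

Attach evidentiality assumed -di → famfetsdi.
Attach tense past -ch (after vowel 'i') → famfetsdich.
Attach voice active -ang → famfetsdichang.
Vowel deletion: no change.
Nasal assimilation: no change.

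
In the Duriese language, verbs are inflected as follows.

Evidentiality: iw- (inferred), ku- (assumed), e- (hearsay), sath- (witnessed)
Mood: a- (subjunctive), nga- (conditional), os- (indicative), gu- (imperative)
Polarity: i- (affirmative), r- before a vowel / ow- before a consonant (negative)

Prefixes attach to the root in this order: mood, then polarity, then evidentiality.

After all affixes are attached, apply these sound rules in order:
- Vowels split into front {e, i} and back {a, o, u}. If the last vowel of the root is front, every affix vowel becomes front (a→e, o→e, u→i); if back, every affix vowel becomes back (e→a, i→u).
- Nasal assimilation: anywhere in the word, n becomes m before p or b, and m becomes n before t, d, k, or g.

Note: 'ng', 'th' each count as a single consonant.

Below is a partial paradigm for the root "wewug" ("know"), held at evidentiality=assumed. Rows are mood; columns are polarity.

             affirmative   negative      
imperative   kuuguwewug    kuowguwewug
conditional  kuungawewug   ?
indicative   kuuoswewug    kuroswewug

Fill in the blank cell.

Attach mood conditional nga- → ngawewug.
Attach polarity negative ow- (before consonant 'ng') → owngawewug.
Attach evidentiality assumed ku- → kuowngawewug.
Vowel harmony: no change.
Nasal assimilation: no change.

kuowngawewug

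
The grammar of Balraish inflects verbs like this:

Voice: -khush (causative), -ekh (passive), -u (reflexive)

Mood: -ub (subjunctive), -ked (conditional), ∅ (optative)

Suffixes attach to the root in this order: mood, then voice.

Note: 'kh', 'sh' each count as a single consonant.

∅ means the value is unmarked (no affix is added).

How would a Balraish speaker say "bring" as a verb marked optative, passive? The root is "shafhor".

shafhorekh

mood = optative: zero marking, form stays shafhor.
Attach voice passive -ekh → shafhorekh.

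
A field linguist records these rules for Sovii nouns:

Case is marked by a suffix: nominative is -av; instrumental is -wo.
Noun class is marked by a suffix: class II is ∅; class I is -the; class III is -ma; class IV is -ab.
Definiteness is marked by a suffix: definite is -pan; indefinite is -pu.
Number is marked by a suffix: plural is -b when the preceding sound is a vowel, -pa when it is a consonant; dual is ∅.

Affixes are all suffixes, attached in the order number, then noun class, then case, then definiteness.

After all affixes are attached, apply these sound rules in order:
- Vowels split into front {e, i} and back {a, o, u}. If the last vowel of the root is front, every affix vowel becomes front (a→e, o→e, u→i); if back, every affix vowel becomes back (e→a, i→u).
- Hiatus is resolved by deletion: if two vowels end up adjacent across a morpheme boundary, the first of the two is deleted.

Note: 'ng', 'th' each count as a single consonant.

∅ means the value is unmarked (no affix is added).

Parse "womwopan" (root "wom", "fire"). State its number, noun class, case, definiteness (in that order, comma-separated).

Segment: wom-wo-pan.
number: ∅ → dual.
noun class: ∅ → class II.
case: -wo → instrumental.
definiteness: -pan → definite.

dual, class II, instrumental, definite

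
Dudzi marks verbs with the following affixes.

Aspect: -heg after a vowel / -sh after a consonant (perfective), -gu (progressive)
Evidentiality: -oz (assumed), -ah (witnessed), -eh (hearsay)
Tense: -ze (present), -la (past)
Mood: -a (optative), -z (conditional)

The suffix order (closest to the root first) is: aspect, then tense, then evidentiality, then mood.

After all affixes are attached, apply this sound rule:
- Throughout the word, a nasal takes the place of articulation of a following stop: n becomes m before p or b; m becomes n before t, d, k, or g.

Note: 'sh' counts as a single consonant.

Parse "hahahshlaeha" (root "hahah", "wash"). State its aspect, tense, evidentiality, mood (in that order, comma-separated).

Segment: hahah-sh-la-eh-a.
aspect: -heg/sh → perfective.
tense: -la → past.
evidentiality: -eh → hearsay.
mood: -a → optative.

perfective, past, hearsay, optative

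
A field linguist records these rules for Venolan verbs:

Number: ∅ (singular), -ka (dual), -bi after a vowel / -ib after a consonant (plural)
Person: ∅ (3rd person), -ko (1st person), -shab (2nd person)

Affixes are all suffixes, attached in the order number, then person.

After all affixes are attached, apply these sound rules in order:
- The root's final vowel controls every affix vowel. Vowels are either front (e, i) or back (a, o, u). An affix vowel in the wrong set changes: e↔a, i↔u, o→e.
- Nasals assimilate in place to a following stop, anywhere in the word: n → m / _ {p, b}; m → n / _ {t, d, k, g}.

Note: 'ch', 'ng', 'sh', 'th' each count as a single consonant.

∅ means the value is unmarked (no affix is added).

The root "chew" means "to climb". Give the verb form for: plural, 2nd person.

Attach number plural -ib (after consonant 'w') → chewib.
Attach person 2nd person -shab → chewibshab.
Apply vowel harmony: chewibshab → chewibsheb.
Nasal assimilation: no change.

chewibsheb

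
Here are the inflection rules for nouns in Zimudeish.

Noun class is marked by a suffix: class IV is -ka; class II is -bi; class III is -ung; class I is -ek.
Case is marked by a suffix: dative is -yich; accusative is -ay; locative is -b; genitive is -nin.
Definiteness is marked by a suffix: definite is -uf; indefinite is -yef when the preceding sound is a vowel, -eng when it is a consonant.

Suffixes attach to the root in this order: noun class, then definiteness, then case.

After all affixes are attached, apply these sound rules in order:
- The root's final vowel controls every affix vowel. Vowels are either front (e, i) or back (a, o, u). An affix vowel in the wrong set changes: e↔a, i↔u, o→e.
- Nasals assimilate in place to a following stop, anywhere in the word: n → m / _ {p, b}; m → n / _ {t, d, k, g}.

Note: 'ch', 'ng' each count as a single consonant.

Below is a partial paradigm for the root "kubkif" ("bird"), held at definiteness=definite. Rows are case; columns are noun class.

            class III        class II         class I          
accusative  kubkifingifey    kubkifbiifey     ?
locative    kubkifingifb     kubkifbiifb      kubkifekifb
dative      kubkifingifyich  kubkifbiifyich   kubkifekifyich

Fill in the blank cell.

kubkifekifey

Attach noun class class I -ek → kubkifek.
Attach definiteness definite -uf → kubkifekuf.
Attach case accusative -ay → kubkifekufay.
Apply vowel harmony: kubkifekufay → kubkifekifey.
Nasal assimilation: no change.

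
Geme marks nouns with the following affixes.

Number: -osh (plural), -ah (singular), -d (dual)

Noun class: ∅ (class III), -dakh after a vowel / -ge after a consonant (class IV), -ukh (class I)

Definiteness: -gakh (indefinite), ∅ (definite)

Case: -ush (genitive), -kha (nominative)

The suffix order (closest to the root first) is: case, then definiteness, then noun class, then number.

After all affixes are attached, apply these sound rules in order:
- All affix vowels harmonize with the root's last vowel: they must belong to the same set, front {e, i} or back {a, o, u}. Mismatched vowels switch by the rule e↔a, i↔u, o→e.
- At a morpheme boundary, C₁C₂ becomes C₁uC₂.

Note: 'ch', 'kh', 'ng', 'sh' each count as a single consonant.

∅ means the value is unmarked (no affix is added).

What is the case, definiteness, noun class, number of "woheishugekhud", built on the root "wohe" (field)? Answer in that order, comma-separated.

Segment: wohe-ush-gakh-d.
case: -ush → genitive.
definiteness: -gakh → indefinite.
noun class: ∅ → class III.
number: -d → dual.

genitive, indefinite, class III, dual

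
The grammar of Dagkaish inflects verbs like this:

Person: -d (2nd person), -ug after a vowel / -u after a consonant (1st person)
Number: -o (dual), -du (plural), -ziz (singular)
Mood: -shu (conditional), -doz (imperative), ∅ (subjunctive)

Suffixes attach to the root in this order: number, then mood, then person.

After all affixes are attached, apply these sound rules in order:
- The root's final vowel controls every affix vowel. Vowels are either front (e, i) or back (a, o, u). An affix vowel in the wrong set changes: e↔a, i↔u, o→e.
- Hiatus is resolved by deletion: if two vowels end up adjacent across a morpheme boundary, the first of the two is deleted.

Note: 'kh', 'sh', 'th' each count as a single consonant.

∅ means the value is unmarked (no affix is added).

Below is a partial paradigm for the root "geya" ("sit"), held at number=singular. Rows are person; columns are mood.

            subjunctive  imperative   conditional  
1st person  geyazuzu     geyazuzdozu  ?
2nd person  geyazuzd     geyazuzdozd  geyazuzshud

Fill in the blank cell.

Attach number singular -ziz → geyaziz.
Attach mood conditional -shu → geyazizshu.
Attach person 1st person -ug (after vowel 'u') → geyazizshuug.
Apply vowel harmony: geyazizshuug → geyazuzshuug.
Apply vowel deletion: geyazuzshuug → geyazuzshug.

geyazuzshug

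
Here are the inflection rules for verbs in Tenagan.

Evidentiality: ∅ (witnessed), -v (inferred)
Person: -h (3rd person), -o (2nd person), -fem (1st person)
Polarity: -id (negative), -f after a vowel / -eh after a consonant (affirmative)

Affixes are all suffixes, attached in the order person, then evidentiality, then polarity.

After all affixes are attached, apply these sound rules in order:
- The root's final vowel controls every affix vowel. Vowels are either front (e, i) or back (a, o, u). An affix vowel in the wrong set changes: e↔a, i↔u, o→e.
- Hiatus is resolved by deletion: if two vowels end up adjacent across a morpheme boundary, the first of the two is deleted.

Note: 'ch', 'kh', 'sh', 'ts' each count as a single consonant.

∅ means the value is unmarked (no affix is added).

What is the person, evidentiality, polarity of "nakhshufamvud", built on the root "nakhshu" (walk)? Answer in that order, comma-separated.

1st person, inferred, negative

Segment: nakhshu-fem-v-id.
person: -fem → 1st person.
evidentiality: -v → inferred.
polarity: -id → negative.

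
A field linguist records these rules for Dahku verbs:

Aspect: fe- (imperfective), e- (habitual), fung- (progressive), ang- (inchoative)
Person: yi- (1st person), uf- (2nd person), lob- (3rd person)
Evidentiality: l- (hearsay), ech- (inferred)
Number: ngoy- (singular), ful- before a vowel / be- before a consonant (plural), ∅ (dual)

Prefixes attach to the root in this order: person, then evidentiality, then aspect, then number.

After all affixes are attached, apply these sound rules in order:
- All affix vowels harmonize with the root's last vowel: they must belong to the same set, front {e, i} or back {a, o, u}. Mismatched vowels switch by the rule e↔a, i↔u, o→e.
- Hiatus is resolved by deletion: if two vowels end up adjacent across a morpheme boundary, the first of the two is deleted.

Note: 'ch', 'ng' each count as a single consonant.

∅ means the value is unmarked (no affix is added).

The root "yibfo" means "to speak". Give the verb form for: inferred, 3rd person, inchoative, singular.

Attach person 3rd person lob- → lobyibfo.
Attach evidentiality inferred ech- → echlobyibfo.
Attach aspect inchoative ang- → angechlobyibfo.
Attach number singular ngoy- → ngoyangechlobyibfo.
Apply vowel harmony: ngoyangechlobyibfo → ngoyangachlobyibfo.
Vowel deletion: no change.

ngoyangachlobyibfo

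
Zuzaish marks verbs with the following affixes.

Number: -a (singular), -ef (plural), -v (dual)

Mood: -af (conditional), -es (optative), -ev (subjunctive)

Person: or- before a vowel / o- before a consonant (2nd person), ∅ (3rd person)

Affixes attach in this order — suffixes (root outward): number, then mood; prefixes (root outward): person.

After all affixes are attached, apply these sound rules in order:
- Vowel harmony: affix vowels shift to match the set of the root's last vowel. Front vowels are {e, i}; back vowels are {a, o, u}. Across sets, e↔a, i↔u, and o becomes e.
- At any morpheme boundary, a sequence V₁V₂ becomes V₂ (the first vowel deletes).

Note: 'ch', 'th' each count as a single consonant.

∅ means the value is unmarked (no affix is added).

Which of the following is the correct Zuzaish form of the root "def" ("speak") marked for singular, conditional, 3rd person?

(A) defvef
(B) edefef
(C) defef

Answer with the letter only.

person = 3rd person: zero marking, form stays def.
Attach number singular -a → defa.
Attach mood conditional -af → defaaf.
Apply vowel harmony: defaaf → defeef.
Apply vowel deletion: defeef → defef.
So the correct form is defef, option (C).
(B) edefef is wrong: it uses 2nd person instead of 3rd person for person.
(A) defvef is wrong: it uses dual instead of singular for number.

C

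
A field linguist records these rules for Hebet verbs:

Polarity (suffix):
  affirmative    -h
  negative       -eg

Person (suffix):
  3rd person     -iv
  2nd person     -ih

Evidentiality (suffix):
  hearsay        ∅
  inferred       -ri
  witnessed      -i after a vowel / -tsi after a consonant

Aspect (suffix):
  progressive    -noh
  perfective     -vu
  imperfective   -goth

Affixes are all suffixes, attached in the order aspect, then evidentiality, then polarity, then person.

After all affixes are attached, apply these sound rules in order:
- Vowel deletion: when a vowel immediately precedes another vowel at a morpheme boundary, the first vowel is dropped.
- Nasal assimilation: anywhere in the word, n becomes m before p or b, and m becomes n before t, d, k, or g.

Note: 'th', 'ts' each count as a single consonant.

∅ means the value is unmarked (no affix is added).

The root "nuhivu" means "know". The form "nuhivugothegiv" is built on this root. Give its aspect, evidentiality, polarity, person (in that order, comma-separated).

imperfective, hearsay, negative, 3rd person

Segment: nuhivu-goth-eg-iv.
aspect: -goth → imperfective.
evidentiality: ∅ → hearsay.
polarity: -eg → negative.
person: -iv → 3rd person.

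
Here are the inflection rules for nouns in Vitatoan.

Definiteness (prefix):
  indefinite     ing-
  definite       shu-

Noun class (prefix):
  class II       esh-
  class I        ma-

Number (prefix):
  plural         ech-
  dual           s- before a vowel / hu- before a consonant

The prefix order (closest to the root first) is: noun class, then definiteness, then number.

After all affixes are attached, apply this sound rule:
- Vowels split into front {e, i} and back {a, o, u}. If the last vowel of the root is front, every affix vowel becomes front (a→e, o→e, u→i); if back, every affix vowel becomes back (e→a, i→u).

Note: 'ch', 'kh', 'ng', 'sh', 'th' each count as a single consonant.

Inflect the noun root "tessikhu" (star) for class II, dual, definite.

hushuashtessikhu

Attach noun class class II esh- → eshtessikhu.
Attach definiteness definite shu- → shueshtessikhu.
Attach number dual hu- (before consonant 'sh') → hushueshtessikhu.
Apply vowel harmony: hushueshtessikhu → hushuashtessikhu.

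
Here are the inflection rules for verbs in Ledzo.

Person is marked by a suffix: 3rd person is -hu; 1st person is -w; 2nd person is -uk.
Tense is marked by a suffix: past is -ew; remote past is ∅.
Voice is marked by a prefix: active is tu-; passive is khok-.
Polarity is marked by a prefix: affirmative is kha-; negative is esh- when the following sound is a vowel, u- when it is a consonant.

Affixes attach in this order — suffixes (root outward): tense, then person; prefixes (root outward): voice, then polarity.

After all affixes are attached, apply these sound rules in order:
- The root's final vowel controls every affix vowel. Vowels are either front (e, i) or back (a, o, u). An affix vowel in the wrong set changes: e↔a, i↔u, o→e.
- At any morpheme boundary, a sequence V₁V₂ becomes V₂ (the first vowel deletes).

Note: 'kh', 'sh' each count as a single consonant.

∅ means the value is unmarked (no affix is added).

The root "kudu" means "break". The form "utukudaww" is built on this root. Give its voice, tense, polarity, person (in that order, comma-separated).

Segment: u-tu-kudu-ew-w.
voice: tu- → active.
tense: -ew → past.
polarity: esh/u- → negative.
person: -w → 1st person.

active, past, negative, 1st person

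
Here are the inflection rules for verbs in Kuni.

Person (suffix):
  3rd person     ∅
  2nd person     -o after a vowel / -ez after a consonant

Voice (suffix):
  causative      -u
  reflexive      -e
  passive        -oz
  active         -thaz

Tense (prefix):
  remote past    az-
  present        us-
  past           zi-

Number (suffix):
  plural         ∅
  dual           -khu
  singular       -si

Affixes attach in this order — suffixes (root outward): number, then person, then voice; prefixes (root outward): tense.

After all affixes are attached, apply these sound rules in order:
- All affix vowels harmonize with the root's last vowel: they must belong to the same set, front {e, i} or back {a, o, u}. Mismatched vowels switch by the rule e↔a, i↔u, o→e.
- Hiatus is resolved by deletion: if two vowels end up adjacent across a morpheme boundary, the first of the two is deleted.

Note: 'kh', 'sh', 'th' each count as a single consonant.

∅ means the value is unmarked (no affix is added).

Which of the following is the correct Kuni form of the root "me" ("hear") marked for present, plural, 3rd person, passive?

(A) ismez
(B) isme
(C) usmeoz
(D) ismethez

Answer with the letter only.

Attach tense present us- → usme.
number = plural: zero marking, form stays usme.
person = 3rd person: zero marking, form stays usme.
Attach voice passive -oz → usmeoz.
Apply vowel harmony: usmeoz → ismeez.
Apply vowel deletion: ismeez → ismez.
So the correct form is ismez, option (A).
(D) ismethez is wrong: it uses active instead of passive for voice.
(B) isme is wrong: it uses reflexive instead of passive for voice.
(C) usmeoz is wrong: it fails to apply the sound rule(s).

A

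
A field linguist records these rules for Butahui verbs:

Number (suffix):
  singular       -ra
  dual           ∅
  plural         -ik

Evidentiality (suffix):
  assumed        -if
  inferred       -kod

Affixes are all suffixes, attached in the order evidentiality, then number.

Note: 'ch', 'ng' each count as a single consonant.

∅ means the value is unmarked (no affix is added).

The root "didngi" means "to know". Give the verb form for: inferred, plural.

Attach evidentiality inferred -kod → didngikod.
Attach number plural -ik → didngikodik.

didngikodik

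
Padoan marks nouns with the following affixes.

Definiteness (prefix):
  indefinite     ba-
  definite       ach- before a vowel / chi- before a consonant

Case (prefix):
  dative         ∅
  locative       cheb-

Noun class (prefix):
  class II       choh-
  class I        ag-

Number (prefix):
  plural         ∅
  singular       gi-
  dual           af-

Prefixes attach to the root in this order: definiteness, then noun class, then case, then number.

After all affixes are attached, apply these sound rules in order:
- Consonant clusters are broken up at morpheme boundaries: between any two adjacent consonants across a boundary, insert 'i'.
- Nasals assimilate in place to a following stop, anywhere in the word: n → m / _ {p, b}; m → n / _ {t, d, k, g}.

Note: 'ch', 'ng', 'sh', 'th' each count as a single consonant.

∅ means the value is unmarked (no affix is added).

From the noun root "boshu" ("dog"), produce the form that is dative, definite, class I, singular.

giagichiboshu

Attach definiteness definite chi- (before consonant 'b') → chiboshu.
Attach noun class class I ag- → agchiboshu.
case = dative: zero marking, form stays agchiboshu.
Attach number singular gi- → giagchiboshu.
Apply epenthesis: giagchiboshu → giagichiboshu.
Nasal assimilation: no change.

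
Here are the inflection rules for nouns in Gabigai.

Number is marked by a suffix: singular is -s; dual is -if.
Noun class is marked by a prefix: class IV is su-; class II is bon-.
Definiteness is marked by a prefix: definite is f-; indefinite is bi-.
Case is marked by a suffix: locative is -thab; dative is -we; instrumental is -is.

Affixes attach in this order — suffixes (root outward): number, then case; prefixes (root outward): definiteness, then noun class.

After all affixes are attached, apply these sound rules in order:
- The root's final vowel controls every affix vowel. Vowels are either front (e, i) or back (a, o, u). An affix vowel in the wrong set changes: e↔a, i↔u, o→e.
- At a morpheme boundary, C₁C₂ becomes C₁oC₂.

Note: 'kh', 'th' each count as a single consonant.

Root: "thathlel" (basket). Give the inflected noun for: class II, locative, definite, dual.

benofothathlelifotheb

Attach definiteness definite f- → fthathlel.
Attach number dual -if → fthathlelif.
Attach case locative -thab → fthathlelifthab.
Attach noun class class II bon- → bonfthathlelifthab.
Apply vowel harmony: bonfthathlelifthab → benfthathleliftheb.
Apply epenthesis: benfthathleliftheb → benofothathlelifotheb.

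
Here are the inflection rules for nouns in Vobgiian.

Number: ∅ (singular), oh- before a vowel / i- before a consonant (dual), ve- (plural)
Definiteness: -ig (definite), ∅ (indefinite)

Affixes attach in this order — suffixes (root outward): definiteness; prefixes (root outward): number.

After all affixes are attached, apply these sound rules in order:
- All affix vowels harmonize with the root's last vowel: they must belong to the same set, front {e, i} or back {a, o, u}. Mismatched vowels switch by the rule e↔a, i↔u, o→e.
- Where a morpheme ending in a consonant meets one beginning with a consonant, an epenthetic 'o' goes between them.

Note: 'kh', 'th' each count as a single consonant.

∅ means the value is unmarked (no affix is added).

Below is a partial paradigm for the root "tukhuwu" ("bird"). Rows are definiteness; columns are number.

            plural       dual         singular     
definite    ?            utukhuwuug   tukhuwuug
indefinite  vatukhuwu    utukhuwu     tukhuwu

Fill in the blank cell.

Attach number plural ve- → vetukhuwu.
Attach definiteness definite -ig → vetukhuwuig.
Apply vowel harmony: vetukhuwuig → vatukhuwuug.
Epenthesis: no change.

vatukhuwuug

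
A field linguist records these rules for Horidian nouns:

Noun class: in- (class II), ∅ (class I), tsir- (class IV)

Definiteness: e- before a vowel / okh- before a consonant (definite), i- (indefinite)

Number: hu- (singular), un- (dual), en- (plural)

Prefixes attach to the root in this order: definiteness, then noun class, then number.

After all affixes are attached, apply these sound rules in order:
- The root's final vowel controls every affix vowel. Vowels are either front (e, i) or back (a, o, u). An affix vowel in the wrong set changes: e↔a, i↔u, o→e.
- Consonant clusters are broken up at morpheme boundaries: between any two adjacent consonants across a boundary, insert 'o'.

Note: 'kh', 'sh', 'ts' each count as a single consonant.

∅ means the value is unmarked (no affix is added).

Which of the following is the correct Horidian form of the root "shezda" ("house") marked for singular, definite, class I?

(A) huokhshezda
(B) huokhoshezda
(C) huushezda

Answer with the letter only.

Attach definiteness definite okh- (before consonant 'sh') → okhshezda.
noun class = class I: zero marking, form stays okhshezda.
Attach number singular hu- → huokhshezda.
Vowel harmony: no change.
Apply epenthesis: huokhshezda → huokhoshezda.
So the correct form is huokhoshezda, option (B).
(A) huokhshezda is wrong: it fails to apply the sound rule(s).
(C) huushezda is wrong: it uses indefinite instead of definite for definiteness.

B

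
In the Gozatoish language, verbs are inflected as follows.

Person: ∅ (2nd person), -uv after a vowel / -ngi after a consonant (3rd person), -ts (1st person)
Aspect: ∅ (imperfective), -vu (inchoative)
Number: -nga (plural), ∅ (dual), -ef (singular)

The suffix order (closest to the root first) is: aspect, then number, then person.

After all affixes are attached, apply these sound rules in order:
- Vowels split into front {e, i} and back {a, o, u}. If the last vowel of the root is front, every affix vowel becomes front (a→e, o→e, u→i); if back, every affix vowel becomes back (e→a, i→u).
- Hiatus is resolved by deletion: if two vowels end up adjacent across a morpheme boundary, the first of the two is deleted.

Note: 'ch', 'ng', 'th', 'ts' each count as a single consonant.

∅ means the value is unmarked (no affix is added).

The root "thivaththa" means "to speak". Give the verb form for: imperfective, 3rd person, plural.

aspect = imperfective: zero marking, form stays thivaththa.
Attach number plural -nga → thivaththanga.
Attach person 3rd person -uv (after vowel 'a') → thivaththangauv.
Vowel harmony: no change.
Apply vowel deletion: thivaththangauv → thivaththanguv.

thivaththanguv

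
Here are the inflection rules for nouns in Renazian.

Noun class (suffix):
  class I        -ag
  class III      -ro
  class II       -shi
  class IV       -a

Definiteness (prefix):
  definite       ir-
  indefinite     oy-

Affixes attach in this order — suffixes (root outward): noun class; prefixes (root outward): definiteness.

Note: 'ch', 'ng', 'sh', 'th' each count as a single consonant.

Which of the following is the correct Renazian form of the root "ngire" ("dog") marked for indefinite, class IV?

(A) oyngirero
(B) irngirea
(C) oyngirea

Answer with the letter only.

C

Attach definiteness indefinite oy- → oyngire.
Attach noun class class IV -a → oyngirea.
So the correct form is oyngirea, option (C).
(A) oyngirero is wrong: it uses class III instead of class IV for noun class.
(B) irngirea is wrong: it uses definite instead of indefinite for definiteness.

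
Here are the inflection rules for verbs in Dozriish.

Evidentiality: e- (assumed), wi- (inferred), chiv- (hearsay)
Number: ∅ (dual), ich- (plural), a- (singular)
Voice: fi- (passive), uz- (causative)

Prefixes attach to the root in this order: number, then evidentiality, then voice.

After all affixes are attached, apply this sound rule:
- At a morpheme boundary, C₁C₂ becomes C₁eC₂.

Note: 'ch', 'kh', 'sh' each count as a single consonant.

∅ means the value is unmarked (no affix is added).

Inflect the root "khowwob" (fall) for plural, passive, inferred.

fiwiichekhowwob

Attach number plural ich- → ichkhowwob.
Attach evidentiality inferred wi- → wiichkhowwob.
Attach voice passive fi- → fiwiichkhowwob.
Apply epenthesis: fiwiichkhowwob → fiwiichekhowwob.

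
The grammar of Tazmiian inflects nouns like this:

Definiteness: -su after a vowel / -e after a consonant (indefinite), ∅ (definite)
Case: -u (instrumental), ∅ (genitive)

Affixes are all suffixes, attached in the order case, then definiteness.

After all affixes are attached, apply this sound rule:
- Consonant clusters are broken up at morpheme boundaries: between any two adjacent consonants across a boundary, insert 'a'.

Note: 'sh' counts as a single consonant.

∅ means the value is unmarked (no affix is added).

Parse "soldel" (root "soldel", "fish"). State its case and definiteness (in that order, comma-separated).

genitive, definite

Segment: soldel.
case: ∅ → genitive.
definiteness: ∅ → definite.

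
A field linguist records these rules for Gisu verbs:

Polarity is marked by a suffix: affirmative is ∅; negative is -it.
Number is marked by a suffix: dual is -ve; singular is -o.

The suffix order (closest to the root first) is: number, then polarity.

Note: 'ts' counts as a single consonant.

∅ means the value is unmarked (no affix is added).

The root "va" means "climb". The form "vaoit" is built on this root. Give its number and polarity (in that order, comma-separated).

singular, negative

Segment: va-o-it.
number: -o → singular.
polarity: -it → negative.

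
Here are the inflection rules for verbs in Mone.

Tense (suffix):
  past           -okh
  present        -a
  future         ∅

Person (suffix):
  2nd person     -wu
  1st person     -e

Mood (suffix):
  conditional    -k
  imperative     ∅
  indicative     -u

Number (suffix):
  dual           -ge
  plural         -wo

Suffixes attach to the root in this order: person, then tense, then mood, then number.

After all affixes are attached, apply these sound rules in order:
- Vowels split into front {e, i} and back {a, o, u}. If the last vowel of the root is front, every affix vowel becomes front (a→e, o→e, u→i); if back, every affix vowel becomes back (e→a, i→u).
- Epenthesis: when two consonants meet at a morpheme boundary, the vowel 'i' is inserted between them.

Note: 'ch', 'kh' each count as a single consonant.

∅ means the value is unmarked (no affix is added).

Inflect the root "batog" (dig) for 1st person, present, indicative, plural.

batogaauwo

Attach person 1st person -e → batoge.
Attach tense present -a → batogea.
Attach mood indicative -u → batogeau.
Attach number plural -wo → batogeauwo.
Apply vowel harmony: batogeauwo → batogaauwo.
Epenthesis: no change.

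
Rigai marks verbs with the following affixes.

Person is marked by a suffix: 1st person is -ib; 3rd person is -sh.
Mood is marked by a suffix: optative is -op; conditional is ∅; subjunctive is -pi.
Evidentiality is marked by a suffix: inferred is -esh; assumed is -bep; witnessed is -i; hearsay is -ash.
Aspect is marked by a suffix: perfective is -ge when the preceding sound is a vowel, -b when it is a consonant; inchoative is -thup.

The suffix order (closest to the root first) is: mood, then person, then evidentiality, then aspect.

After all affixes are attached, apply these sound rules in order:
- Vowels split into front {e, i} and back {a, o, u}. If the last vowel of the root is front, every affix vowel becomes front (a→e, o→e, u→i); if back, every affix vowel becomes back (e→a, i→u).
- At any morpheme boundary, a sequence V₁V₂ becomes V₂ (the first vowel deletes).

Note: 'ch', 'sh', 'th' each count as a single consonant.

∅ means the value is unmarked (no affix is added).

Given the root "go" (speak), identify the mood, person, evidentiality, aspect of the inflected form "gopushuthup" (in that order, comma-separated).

Segment: go-pi-sh-i-thup.
mood: -pi → subjunctive.
person: -sh → 3rd person.
evidentiality: -i → witnessed.
aspect: -thup → inchoative.

subjunctive, 3rd person, witnessed, inchoative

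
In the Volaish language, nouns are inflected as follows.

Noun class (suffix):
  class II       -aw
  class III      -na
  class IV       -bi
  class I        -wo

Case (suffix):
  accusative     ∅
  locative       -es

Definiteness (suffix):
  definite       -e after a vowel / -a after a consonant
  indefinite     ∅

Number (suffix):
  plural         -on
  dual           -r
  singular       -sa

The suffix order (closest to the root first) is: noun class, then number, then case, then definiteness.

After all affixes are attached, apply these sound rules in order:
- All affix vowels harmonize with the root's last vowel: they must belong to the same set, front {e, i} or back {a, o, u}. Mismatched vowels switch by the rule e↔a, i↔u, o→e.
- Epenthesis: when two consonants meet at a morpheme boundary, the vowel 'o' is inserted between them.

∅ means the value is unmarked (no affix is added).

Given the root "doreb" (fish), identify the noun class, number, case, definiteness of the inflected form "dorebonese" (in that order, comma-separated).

Segment: doreb-na-sa.
noun class: -na → class III.
number: -sa → singular.
case: ∅ → accusative.
definiteness: ∅ → indefinite.

class III, singular, accusative, indefinite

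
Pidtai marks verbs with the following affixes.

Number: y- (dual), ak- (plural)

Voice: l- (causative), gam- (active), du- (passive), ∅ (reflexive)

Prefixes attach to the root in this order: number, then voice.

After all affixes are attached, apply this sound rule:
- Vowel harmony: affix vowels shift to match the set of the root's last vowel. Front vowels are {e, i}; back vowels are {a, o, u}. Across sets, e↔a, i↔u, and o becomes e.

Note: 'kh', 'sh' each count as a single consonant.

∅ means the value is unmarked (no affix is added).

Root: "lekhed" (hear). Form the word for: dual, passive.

diylekhed

Attach number dual y- → ylekhed.
Attach voice passive du- → duylekhed.
Apply vowel harmony: duylekhed → diylekhed.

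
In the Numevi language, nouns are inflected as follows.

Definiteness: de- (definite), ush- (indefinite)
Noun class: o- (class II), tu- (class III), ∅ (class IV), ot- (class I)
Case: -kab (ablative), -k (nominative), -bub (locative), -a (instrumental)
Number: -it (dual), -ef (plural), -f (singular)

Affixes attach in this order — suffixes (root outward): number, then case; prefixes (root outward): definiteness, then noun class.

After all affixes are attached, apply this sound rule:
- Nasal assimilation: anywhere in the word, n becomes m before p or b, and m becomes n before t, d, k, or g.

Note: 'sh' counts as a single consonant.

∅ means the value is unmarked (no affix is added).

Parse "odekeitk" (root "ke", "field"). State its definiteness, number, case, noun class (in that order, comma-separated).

definite, dual, nominative, class II

Segment: o-de-ke-it-k.
definiteness: de- → definite.
number: -it → dual.
case: -k → nominative.
noun class: o- → class II.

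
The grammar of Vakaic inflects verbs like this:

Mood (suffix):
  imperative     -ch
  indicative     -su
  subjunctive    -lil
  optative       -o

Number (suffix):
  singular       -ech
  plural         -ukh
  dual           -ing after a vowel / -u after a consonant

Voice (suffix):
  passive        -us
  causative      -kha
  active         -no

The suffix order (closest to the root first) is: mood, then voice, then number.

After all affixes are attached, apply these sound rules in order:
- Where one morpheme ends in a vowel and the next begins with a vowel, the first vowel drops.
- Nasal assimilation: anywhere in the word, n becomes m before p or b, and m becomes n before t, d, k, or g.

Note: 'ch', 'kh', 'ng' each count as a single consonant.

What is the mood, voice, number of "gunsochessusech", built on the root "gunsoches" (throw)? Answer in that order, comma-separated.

indicative, passive, singular

Segment: gunsoches-su-us-ech.
mood: -su → indicative.
voice: -us → passive.
number: -ech → singular.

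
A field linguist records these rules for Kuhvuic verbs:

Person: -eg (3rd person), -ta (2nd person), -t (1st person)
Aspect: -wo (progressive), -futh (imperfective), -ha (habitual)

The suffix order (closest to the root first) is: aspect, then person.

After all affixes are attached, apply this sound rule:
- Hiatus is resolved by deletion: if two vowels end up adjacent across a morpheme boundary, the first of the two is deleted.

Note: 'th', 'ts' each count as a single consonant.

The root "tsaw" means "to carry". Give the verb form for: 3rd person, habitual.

tsawheg

Attach aspect habitual -ha → tsawha.
Attach person 3rd person -eg → tsawhaeg.
Apply vowel deletion: tsawhaeg → tsawheg.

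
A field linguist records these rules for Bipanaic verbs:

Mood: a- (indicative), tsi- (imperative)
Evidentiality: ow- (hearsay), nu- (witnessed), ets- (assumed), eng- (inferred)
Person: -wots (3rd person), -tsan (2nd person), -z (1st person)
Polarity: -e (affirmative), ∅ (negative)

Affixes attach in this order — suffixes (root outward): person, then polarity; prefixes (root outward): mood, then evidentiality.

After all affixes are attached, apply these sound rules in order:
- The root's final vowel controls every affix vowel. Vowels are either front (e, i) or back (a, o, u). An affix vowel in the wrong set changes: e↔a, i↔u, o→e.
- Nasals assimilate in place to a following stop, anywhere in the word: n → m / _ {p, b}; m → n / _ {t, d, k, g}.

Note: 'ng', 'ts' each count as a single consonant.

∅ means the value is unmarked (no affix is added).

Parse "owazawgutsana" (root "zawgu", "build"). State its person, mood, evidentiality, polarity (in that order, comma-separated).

2nd person, indicative, hearsay, affirmative

Segment: ow-a-zawgu-tsan-e.
person: -tsan → 2nd person.
mood: a- → indicative.
evidentiality: ow- → hearsay.
polarity: -e → affirmative.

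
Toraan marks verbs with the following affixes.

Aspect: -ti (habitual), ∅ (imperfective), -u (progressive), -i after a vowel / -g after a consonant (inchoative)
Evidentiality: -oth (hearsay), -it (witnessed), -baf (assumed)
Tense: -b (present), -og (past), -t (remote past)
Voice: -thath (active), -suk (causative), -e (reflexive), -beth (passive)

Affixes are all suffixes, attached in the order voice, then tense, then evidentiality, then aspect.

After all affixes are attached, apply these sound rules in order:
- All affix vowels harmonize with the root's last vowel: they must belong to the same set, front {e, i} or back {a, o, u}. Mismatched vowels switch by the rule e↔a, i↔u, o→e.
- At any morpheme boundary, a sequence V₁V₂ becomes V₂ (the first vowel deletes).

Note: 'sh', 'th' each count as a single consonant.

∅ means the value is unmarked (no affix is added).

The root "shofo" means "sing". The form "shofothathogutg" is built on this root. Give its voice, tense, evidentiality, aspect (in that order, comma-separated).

Segment: shofo-thath-og-it-g.
voice: -thath → active.
tense: -og → past.
evidentiality: -it → witnessed.
aspect: -i/g → inchoative.

active, past, witnessed, inchoative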